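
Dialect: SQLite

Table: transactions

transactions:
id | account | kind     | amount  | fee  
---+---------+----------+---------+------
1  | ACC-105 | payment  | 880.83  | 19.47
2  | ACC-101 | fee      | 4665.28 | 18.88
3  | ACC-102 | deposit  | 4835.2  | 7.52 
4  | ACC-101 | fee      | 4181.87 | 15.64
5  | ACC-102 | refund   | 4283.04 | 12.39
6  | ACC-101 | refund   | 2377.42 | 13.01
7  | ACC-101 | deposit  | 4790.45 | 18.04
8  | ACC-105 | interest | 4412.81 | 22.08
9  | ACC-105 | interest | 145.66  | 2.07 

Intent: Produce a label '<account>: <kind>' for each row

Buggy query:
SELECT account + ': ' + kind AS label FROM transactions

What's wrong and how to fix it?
Bug: '+' is numeric addition; on text columns SQLite converts them to 0 instead of concatenating

Fix: Use the || operator for string concatenation

Corrected query:
SELECT account || ': ' || kind AS label FROM transactions

Result:
label            
-----------------
ACC-105: payment 
ACC-101: fee     
ACC-102: deposit 
ACC-101: fee     
ACC-102: refund  
ACC-101: refund  
ACC-101: deposit 
ACC-105: interest
ACC-105: interest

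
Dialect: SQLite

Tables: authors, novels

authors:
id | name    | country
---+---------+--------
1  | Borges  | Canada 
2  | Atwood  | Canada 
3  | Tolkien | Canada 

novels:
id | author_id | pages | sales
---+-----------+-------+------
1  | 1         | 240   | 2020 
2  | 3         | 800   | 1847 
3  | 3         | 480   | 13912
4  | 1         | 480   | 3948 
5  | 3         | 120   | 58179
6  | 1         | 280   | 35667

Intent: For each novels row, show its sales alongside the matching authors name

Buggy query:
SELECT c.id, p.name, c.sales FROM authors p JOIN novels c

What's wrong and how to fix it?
Bug: Missing join condition: each novels row is matched to all authors rows instead of just its own

Fix: Add ON c.author_id = p.id to the JOIN

Corrected query:
SELECT c.id, p.name, c.sales FROM authors p JOIN novels c ON c.author_id = p.id

Result:
id | name    | sales
---+---------+------
1  | Borges  | 2020 
2  | Tolkien | 1847 
3  | Tolkien | 13912
4  | Borges  | 3948 
5  | Tolkien | 58179
6  | Borges  | 35667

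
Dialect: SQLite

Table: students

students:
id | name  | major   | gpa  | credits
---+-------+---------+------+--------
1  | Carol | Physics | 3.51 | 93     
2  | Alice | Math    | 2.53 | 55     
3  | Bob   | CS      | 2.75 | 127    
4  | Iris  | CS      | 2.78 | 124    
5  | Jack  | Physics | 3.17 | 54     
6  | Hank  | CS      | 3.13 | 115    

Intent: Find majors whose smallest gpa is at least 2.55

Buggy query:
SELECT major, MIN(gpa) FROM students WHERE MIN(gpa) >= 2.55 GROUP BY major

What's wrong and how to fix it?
Bug: Aggregates like MIN are computed per group after WHERE runs

Fix: Use HAVING for the per-group MIN condition

Corrected query:
SELECT major, MIN(gpa) FROM students GROUP BY major HAVING MIN(gpa) >= 2.55

Result:
major   | MIN(gpa)
--------+---------
CS      | 2.75    
Physics | 3.17    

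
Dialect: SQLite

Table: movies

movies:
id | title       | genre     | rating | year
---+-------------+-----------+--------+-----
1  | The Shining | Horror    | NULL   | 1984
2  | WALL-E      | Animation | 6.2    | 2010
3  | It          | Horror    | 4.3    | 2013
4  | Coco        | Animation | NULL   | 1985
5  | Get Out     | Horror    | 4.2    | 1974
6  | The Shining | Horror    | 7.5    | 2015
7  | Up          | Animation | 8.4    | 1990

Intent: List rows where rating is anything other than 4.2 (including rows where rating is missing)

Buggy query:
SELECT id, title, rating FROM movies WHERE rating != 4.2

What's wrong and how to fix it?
Bug: 'rating != 4.2' is unknown when rating is NULL, so NULL rows are silently excluded

Fix: Handle NULL separately with IS NULL alongside the inequality

Corrected query:
SELECT id, title, rating FROM movies WHERE rating != 4.2 OR rating IS NULL

Result:
id | title       | rating
---+-------------+-------
1  | The Shining | NULL  
2  | WALL-E      | 6.2   
3  | It          | 4.3   
4  | Coco        | NULL  
6  | The Shining | 7.5   
7  | Up          | 8.4   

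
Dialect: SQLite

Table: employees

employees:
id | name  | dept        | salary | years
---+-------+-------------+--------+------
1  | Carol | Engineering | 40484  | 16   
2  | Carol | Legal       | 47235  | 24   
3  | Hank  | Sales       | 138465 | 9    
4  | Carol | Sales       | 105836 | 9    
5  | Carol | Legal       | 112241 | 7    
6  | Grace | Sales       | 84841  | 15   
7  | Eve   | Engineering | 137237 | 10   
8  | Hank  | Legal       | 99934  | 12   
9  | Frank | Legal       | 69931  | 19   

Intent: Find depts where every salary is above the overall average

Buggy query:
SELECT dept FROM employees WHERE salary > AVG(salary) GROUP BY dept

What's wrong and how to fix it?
Bug: AVG() is an aggregate; it can't sit directly in WHERE

Fix: Compute the overall average in a scalar subquery and compare each group's MIN against it in HAVING

Corrected query:
SELECT dept FROM employees GROUP BY dept HAVING MIN(salary) > (SELECT AVG(salary) FROM employees)

Result:
(no rows)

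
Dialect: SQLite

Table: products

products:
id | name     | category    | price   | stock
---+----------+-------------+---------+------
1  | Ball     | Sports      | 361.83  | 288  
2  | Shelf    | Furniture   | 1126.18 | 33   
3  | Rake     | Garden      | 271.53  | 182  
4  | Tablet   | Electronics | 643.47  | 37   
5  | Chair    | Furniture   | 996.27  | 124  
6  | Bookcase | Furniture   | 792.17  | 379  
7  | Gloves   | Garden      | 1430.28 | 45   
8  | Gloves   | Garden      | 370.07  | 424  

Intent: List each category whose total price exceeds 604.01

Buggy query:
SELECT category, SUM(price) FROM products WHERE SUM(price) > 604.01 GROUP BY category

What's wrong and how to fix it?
Bug: Aggregate functions cannot appear in a WHERE clause

Fix: Move the aggregate condition to a HAVING clause

Corrected query:
SELECT category, SUM(price) FROM products GROUP BY category HAVING SUM(price) > 604.01

Result:
category    | SUM(price)
------------+-----------
Electronics | 643.47    
Furniture   | 2914.62   
Garden      | 2071.88   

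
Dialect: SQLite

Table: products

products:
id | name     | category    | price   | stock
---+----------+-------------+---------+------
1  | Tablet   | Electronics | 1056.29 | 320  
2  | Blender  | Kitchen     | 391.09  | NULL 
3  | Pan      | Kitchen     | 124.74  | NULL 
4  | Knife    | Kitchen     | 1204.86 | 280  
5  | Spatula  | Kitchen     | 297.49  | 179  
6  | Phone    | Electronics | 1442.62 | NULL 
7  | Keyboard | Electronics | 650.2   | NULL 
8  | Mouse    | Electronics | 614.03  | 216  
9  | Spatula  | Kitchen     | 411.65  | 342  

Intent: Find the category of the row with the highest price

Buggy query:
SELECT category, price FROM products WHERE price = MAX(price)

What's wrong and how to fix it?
Bug: WHERE is evaluated per row; an aggregate over the whole table isn't defined there

Fix: Wrap MAX in a scalar subquery so WHERE compares against a single value

Corrected query:
SELECT category, price FROM products WHERE price = (SELECT MAX(price) FROM products)

Result:
category    | price  
------------+--------
Electronics | 1442.62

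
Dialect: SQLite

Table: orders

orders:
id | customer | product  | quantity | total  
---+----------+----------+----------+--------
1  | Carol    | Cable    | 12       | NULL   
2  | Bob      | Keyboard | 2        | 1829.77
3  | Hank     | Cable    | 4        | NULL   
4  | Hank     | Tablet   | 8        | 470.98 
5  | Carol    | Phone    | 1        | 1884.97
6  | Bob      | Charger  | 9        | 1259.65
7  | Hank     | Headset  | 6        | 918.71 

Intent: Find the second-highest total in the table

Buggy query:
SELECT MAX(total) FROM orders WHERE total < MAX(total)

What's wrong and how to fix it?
Bug: The inner MAX is an aggregate inside WHERE, which is not allowed

Fix: Compute the overall MAX in a subquery, then take MAX of rows below it

Corrected query:
SELECT MAX(total) FROM orders WHERE total < (SELECT MAX(total) FROM orders)

Result:
MAX(total)
----------
1829.77   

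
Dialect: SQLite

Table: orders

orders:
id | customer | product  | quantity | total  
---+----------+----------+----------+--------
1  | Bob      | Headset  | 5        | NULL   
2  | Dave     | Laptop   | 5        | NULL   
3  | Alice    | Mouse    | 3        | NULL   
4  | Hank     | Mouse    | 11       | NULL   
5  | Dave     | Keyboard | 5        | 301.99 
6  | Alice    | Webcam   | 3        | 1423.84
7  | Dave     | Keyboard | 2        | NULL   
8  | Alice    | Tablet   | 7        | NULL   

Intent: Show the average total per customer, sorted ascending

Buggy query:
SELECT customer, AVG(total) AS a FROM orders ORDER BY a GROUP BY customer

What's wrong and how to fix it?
Bug: GROUP BY must precede ORDER BY

Fix: Move ORDER BY to the end, after GROUP BY

Corrected query:
SELECT customer, AVG(total) AS a FROM orders GROUP BY customer ORDER BY a

Result:
customer | a      
---------+--------
Bob      | NULL   
Hank     | NULL   
Dave     | 301.99 
Alice    | 1423.84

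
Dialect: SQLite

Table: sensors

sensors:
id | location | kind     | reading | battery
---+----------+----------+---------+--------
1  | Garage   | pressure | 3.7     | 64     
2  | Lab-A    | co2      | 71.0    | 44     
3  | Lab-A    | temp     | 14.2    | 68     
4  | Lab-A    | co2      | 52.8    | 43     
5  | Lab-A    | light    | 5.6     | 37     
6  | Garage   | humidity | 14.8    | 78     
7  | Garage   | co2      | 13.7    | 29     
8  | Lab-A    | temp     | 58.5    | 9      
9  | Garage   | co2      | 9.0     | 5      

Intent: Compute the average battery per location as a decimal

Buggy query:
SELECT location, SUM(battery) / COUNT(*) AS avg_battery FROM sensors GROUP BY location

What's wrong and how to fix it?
Bug: Both operands are integers, so '/' performs integer division and truncates

Fix: Multiply by 1.0 (or CAST to REAL) to force floating-point division

Corrected query:
SELECT location, SUM(battery) * 1.0 / COUNT(*) AS avg_battery FROM sensors GROUP BY location

Result:
location | avg_battery
---------+------------
Garage   | 44         
Lab-A    | 40.2       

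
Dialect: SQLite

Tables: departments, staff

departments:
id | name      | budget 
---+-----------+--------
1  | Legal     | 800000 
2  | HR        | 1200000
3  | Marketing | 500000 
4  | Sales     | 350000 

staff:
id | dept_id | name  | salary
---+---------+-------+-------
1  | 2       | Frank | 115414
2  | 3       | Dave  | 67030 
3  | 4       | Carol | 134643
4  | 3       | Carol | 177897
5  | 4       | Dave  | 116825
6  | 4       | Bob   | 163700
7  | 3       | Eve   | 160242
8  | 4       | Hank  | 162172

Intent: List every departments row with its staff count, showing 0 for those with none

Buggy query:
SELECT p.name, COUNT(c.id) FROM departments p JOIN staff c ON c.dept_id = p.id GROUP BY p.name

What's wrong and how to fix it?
Bug: INNER JOIN drops departments rows that have no matching staff rows

Fix: Switch to LEFT JOIN to retain unmatched parent rows

Corrected query:
SELECT p.name, COUNT(c.id) FROM departments p LEFT JOIN staff c ON c.dept_id = p.id GROUP BY p.name

Result:
name      | COUNT(c.id)
----------+------------
HR        | 1          
Legal     | 0          
Marketing | 3          
Sales     | 4          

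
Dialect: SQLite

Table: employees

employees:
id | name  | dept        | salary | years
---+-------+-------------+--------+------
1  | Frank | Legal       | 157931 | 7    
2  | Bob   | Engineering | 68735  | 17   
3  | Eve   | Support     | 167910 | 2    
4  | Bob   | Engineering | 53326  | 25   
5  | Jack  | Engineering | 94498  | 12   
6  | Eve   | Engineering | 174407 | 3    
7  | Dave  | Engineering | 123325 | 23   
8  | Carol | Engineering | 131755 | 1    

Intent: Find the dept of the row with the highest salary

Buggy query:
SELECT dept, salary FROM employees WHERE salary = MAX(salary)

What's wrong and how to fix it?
Bug: MAX(salary) is an aggregate and cannot be used directly in WHERE

Fix: Wrap MAX in a scalar subquery so WHERE compares against a single value

Corrected query:
SELECT dept, salary FROM employees WHERE salary = (SELECT MAX(salary) FROM employees)

Result:
dept        | salary
------------+-------
Engineering | 174407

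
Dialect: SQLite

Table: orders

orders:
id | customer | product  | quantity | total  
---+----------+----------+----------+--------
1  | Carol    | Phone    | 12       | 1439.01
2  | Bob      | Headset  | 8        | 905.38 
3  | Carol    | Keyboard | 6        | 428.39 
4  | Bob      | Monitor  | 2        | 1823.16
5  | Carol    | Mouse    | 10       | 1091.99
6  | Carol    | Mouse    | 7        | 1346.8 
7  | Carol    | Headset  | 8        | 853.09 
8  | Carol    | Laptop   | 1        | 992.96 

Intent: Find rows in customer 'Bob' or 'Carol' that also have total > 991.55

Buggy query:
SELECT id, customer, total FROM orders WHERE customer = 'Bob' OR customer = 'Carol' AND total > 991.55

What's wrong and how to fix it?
Bug: AND binds tighter than OR, so this parses as customer = 'Bob' OR (customer = 'Carol' AND total > 991.55)

Fix: Group the OR with parentheses (or use IN), then AND the threshold

Corrected query:
SELECT id, customer, total FROM orders WHERE (customer = 'Bob' OR customer = 'Carol') AND total > 991.55

Result:
id | customer | total  
---+----------+--------
1  | Carol    | 1439.01
4  | Bob      | 1823.16
5  | Carol    | 1091.99
6  | Carol    | 1346.8 
8  | Carol    | 992.96 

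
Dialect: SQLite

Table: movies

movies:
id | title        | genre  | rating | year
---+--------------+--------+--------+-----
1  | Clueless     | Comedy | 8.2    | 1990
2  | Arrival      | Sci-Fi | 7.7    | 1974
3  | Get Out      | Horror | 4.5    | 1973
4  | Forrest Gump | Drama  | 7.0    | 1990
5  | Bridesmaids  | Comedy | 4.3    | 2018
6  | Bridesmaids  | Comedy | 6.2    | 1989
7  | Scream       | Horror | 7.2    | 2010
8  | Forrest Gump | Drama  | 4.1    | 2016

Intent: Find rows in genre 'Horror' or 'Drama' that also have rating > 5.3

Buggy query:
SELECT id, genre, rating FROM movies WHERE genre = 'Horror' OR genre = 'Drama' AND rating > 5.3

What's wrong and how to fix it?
Bug: AND binds tighter than OR, so this parses as genre = 'Horror' OR (genre = 'Drama' AND rating > 5.3)

Fix: Add parentheses around the OR so the AND applies to both alternatives

Corrected query:
SELECT id, genre, rating FROM movies WHERE (genre = 'Horror' OR genre = 'Drama') AND rating > 5.3

Result:
id | genre  | rating
---+--------+-------
4  | Drama  | 7     
7  | Horror | 7.2   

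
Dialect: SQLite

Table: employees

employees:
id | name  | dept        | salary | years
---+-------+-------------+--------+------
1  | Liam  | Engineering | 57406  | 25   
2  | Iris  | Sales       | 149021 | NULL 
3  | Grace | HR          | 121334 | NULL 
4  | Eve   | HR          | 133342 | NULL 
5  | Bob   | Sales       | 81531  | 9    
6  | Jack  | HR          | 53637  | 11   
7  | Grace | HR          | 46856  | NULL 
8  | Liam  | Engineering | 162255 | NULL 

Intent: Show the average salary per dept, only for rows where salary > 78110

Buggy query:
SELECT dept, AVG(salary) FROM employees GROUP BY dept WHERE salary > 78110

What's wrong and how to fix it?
Bug: WHERE cannot follow GROUP BY

Fix: Place WHERE between FROM and GROUP BY

Corrected query:
SELECT dept, AVG(salary) FROM employees WHERE salary > 78110 GROUP BY dept

Result:
dept        | AVG(salary)
------------+------------
Engineering | 162255     
HR          | 127338     
Sales       | 115276     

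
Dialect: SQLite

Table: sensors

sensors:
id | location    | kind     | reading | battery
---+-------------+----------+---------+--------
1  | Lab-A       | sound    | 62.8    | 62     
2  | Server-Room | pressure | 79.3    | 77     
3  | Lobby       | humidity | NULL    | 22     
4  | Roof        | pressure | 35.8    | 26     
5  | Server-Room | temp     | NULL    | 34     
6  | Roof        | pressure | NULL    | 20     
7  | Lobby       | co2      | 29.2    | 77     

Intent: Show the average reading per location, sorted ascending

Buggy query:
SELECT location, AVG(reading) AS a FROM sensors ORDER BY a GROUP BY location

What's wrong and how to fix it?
Bug: ORDER BY appears before GROUP BY; SQL clause order requires GROUP BY first

Fix: Move ORDER BY to the end, after GROUP BY

Corrected query:
SELECT location, AVG(reading) AS a FROM sensors GROUP BY location ORDER BY a

Result:
location    | a   
------------+-----
Lobby       | 29.2
Roof        | 35.8
Lab-A       | 62.8
Server-Room | 79.3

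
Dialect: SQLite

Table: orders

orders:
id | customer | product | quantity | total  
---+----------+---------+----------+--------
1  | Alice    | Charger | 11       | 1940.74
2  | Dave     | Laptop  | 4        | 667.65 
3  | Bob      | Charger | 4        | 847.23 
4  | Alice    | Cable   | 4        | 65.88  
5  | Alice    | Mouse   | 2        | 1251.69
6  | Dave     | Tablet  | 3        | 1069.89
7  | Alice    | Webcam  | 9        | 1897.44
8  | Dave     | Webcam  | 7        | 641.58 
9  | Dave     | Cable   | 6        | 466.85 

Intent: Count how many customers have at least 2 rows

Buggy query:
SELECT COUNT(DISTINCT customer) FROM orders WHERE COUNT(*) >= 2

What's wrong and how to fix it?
Bug: WHERE filters individual rows, not groups, so a group-level COUNT is invalid there

Fix: Use a subquery that GROUPs and filters with HAVING, then count its rows

Corrected query:
SELECT COUNT(*) FROM (SELECT customer FROM orders GROUP BY customer HAVING COUNT(*) >= 2)

Result:
COUNT(*)
--------
2       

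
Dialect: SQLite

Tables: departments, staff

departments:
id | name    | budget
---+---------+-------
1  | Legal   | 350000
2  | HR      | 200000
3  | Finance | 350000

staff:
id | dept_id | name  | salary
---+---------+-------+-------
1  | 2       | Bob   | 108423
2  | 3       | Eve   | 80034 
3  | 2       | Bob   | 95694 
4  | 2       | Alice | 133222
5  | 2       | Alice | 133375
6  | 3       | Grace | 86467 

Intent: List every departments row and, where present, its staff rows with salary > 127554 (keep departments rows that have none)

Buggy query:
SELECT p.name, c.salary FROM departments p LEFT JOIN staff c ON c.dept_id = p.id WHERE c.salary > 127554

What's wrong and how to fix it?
Bug: A WHERE condition on the right-hand table after LEFT JOIN drops unmatched parents

Fix: Move the right-table condition into the ON clause so unmatched parents are kept

Corrected query:
SELECT p.name, c.salary FROM departments p LEFT JOIN staff c ON c.dept_id = p.id AND c.salary > 127554

Result:
name    | salary
--------+-------
Legal   | NULL  
HR      | 133222
HR      | 133375
Finance | NULL  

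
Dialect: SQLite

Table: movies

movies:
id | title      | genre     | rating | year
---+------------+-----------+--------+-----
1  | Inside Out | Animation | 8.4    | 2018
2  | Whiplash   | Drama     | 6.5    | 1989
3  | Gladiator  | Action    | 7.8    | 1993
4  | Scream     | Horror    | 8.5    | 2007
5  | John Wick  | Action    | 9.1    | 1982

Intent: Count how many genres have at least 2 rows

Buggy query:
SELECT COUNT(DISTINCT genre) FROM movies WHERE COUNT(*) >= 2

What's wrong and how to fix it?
Bug: WHERE filters individual rows, not groups, so a group-level COUNT is invalid there

Fix: Use a subquery that GROUPs and filters with HAVING, then count its rows

Corrected query:
SELECT COUNT(*) FROM (SELECT genre FROM movies GROUP BY genre HAVING COUNT(*) >= 2)

Result:
COUNT(*)
--------
1       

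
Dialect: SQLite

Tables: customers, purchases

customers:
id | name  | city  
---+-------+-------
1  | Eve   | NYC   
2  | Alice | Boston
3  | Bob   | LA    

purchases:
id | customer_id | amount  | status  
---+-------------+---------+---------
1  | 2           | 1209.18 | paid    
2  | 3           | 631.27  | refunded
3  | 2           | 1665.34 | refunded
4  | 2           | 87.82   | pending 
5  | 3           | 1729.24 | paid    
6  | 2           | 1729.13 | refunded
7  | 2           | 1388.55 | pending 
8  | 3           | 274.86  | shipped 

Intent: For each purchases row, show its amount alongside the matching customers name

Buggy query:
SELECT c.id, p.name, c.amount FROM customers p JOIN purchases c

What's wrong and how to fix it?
Bug: JOIN with no ON clause produces a cartesian product; every purchases row pairs with every customers row

Fix: Add ON c.customer_id = p.id to the JOIN

Corrected query:
SELECT c.id, p.name, c.amount FROM customers p JOIN purchases c ON c.customer_id = p.id

Result:
id | name  | amount 
---+-------+--------
1  | Alice | 1209.18
2  | Bob   | 631.27 
3  | Alice | 1665.34
4  | Alice | 87.82  
5  | Bob   | 1729.24
6  | Alice | 1729.13
7  | Alice | 1388.55
8  | Bob   | 274.86 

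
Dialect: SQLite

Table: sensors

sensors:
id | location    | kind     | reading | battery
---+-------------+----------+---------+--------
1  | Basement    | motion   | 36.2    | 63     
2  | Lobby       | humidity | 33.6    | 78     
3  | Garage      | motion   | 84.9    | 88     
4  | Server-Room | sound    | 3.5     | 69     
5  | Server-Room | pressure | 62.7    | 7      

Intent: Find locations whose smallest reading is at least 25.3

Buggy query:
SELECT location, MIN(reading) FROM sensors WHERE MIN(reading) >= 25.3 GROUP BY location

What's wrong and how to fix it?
Bug: MIN() in WHERE is a misuse of aggregate

Fix: Use HAVING for the per-group MIN condition

Corrected query:
SELECT location, MIN(reading) FROM sensors GROUP BY location HAVING MIN(reading) >= 25.3

Result:
location | MIN(reading)
---------+-------------
Basement | 36.2        
Garage   | 84.9        
Lobby    | 33.6        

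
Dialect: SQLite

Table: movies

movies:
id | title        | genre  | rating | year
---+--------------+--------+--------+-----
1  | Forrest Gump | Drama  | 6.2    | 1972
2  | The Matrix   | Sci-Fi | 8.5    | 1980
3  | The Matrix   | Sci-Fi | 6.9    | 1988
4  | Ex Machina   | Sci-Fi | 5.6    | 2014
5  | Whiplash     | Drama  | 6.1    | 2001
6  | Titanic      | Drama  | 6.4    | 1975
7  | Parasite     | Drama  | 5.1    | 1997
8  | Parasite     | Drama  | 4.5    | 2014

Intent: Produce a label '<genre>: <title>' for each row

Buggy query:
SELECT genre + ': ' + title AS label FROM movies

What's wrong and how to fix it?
Bug: '+' is numeric addition; on text columns SQLite converts them to 0 instead of concatenating

Fix: Use the || operator for string concatenation

Corrected query:
SELECT genre || ': ' || title AS label FROM movies

Result:
label              
-------------------
Drama: Forrest Gump
Sci-Fi: The Matrix 
Sci-Fi: The Matrix 
Sci-Fi: Ex Machina 
Drama: Whiplash    
Drama: Titanic     
Drama: Parasite    
Drama: Parasite    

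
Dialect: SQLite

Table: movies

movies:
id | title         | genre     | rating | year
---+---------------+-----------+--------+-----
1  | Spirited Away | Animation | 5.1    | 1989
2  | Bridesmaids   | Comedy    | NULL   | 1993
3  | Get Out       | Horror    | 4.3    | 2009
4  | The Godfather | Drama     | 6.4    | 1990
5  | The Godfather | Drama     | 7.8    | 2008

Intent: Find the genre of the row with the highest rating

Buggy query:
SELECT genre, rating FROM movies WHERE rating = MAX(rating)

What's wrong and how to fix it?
Bug: MAX(rating) is an aggregate and cannot be used directly in WHERE

Fix: Wrap MAX in a scalar subquery so WHERE compares against a single value

Corrected query:
SELECT genre, rating FROM movies WHERE rating = (SELECT MAX(rating) FROM movies)

Result:
genre | rating
------+-------
Drama | 7.8   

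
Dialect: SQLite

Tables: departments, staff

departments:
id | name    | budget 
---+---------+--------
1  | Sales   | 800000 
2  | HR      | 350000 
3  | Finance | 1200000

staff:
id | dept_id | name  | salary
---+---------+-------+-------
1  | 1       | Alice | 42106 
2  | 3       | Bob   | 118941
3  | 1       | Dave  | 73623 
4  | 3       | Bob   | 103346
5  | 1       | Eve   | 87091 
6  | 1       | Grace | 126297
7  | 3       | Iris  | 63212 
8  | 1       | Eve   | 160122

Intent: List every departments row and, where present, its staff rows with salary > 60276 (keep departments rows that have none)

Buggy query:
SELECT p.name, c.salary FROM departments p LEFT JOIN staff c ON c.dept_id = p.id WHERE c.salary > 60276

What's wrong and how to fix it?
Bug: Filtering c.salary in WHERE discards the NULL rows produced by LEFT JOIN, turning it into an inner join

Fix: Move the right-table condition into the ON clause so unmatched parents are kept

Corrected query:
SELECT p.name, c.salary FROM departments p LEFT JOIN staff c ON c.dept_id = p.id AND c.salary > 60276

Result:
name    | salary
--------+-------
Sales   | 73623 
Sales   | 87091 
Sales   | 126297
Sales   | 160122
HR      | NULL  
Finance | 63212 
Finance | 103346
Finance | 118941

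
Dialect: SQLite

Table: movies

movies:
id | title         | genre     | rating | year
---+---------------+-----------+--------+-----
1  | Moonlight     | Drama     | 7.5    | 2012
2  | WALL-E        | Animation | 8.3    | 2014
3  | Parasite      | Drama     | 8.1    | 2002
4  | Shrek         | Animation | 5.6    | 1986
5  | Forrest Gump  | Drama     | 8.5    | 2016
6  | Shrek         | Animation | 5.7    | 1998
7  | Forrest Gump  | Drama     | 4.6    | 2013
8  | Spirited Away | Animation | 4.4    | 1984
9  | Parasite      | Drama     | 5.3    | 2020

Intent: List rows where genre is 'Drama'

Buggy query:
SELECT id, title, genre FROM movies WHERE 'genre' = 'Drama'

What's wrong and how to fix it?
Bug: Single quotes denote string literals in SQL; the column name is being compared as a constant string

Fix: Remove the quotes around the column name (or use double quotes for an identifier)

Corrected query:
SELECT id, title, genre FROM movies WHERE genre = 'Drama'

Result:
id | title        | genre
---+--------------+------
1  | Moonlight    | Drama
3  | Parasite     | Drama
5  | Forrest Gump | Drama
7  | Forrest Gump | Drama
9  | Parasite     | Drama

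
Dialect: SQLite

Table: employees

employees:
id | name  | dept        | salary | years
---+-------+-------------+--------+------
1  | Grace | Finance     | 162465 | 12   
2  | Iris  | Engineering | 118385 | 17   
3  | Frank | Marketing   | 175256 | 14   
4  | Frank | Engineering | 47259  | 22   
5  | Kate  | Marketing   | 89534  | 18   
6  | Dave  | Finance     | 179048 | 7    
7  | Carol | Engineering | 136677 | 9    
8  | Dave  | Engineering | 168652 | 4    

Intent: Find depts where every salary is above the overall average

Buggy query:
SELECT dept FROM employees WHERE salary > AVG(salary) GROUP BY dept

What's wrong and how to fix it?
Bug: AVG() is an aggregate; it can't sit directly in WHERE

Fix: Compute the overall average in a scalar subquery and compare each group's MIN against it in HAVING

Corrected query:
SELECT dept FROM employees GROUP BY dept HAVING MIN(salary) > (SELECT AVG(salary) FROM employees)

Result:
dept   
-------
Finance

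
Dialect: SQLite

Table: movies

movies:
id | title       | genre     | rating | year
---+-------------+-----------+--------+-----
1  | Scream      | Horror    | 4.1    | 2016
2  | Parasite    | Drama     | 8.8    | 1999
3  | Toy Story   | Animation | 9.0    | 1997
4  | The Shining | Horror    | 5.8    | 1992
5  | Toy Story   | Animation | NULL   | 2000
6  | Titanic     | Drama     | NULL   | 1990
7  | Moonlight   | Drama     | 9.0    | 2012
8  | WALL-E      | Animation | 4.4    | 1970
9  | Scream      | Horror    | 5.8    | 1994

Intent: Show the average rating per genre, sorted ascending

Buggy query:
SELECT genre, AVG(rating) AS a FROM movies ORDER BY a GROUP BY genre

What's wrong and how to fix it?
Bug: GROUP BY must precede ORDER BY

Fix: Reorder: SELECT … FROM … GROUP BY … ORDER BY …

Corrected query:
SELECT genre, AVG(rating) AS a FROM movies GROUP BY genre ORDER BY a

Result:
genre     | a       
----------+---------
Horror    | 5.233333
Animation | 6.7     
Drama     | 8.9     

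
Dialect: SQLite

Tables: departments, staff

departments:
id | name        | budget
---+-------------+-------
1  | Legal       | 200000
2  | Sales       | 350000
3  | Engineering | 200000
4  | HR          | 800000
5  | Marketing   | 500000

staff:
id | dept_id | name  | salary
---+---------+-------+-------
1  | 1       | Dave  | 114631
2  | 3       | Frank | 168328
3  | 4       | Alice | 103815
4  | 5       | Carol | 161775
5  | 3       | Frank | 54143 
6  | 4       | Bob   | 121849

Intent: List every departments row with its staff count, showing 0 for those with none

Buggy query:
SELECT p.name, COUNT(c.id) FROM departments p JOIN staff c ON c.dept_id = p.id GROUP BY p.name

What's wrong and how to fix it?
Bug: An inner join excludes parents with zero children

Fix: Use LEFT JOIN so parents without children still appear (COUNT(c.id) gives 0)

Corrected query:
SELECT p.name, COUNT(c.id) FROM departments p LEFT JOIN staff c ON c.dept_id = p.id GROUP BY p.name

Result:
name        | COUNT(c.id)
------------+------------
Engineering | 2          
HR          | 2          
Legal       | 1          
Marketing   | 1          
Sales       | 0          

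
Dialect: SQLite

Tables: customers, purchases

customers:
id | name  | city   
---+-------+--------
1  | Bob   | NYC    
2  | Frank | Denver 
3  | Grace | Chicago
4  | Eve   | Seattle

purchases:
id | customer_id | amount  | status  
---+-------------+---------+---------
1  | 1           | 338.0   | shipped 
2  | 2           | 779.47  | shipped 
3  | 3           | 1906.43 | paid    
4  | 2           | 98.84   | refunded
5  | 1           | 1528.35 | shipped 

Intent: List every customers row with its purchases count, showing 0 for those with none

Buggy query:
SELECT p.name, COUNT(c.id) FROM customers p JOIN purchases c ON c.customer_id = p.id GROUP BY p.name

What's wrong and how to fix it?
Bug: INNER JOIN drops customers rows that have no matching purchases rows

Fix: Use LEFT JOIN so parents without children still appear (COUNT(c.id) gives 0)

Corrected query:
SELECT p.name, COUNT(c.id) FROM customers p LEFT JOIN purchases c ON c.customer_id = p.id GROUP BY p.name

Result:
name  | COUNT(c.id)
------+------------
Bob   | 2          
Eve   | 0          
Frank | 2          
Grace | 1          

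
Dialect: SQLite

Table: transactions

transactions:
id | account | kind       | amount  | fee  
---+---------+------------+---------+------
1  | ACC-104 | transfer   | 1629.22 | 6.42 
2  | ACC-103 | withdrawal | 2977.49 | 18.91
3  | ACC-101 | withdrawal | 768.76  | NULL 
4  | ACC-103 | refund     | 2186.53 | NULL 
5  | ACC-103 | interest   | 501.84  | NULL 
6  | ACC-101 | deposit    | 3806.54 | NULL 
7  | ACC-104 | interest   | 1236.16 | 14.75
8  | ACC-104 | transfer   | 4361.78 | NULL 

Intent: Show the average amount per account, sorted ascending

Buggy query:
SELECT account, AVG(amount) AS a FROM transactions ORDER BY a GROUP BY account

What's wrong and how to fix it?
Bug: ORDER BY appears before GROUP BY; SQL clause order requires GROUP BY first

Fix: Move ORDER BY to the end, after GROUP BY

Corrected query:
SELECT account, AVG(amount) AS a FROM transactions GROUP BY account ORDER BY a

Result:
account | a          
--------+------------
ACC-103 | 1888.62    
ACC-101 | 2287.65    
ACC-104 | 2409.053333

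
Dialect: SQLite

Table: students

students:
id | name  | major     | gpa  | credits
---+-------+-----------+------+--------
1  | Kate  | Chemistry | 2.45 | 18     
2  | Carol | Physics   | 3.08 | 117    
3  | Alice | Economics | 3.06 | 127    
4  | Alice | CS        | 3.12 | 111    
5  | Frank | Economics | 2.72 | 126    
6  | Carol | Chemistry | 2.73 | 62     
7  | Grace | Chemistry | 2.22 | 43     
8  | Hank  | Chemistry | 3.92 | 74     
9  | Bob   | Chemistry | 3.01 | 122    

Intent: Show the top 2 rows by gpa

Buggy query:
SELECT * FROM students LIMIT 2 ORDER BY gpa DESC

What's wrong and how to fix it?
Bug: ORDER BY cannot follow LIMIT; LIMIT is the final clause

Fix: Sort with ORDER BY, then apply LIMIT

Corrected query:
SELECT * FROM students ORDER BY gpa DESC LIMIT 2

Result:
id | name  | major     | gpa  | credits
---+-------+-----------+------+--------
8  | Hank  | Chemistry | 3.92 | 74     
4  | Alice | CS        | 3.12 | 111    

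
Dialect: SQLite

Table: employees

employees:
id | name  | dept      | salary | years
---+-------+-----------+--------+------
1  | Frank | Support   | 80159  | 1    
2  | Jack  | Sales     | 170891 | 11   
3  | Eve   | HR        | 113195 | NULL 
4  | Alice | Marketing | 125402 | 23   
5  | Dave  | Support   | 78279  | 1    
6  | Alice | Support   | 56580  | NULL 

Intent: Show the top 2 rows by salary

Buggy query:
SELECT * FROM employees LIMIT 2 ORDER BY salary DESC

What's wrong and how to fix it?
Bug: ORDER BY cannot follow LIMIT; LIMIT is the final clause

Fix: Sort with ORDER BY, then apply LIMIT

Corrected query:
SELECT * FROM employees ORDER BY salary DESC LIMIT 2

Result:
id | name  | dept      | salary | years
---+-------+-----------+--------+------
2  | Jack  | Sales     | 170891 | 11   
4  | Alice | Marketing | 125402 | 23   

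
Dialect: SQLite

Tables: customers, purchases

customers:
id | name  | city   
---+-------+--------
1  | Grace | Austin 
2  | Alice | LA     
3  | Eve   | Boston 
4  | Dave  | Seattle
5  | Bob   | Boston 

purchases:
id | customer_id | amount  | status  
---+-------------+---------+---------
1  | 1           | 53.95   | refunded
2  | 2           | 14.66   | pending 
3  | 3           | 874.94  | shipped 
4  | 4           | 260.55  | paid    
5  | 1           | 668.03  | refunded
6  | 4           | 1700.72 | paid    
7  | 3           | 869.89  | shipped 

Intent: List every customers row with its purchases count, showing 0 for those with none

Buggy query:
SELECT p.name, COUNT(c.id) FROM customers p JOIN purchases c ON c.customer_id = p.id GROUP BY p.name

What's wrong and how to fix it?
Bug: An inner join excludes parents with zero children

Fix: Use LEFT JOIN so parents without children still appear (COUNT(c.id) gives 0)

Corrected query:
SELECT p.name, COUNT(c.id) FROM customers p LEFT JOIN purchases c ON c.customer_id = p.id GROUP BY p.name

Result:
name  | COUNT(c.id)
------+------------
Alice | 1          
Bob   | 0          
Dave  | 2          
Eve   | 2          
Grace | 2          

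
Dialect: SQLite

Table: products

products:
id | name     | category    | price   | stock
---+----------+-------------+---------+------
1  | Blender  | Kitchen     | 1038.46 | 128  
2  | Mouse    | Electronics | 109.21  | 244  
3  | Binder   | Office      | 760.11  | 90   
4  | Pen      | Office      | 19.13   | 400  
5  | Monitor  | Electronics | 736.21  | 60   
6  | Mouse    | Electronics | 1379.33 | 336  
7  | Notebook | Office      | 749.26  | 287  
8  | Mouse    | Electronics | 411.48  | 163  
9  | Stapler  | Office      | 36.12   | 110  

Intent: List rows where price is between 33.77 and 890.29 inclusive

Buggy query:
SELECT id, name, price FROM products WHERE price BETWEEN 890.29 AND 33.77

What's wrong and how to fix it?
Bug: BETWEEN expects the lower bound first; with 890.29 AND 33.77 the range is empty

Fix: Swap the bounds so the smaller value comes first

Corrected query:
SELECT id, name, price FROM products WHERE price BETWEEN 33.77 AND 890.29

Result:
id | name     | price 
---+----------+-------
2  | Mouse    | 109.21
3  | Binder   | 760.11
5  | Monitor  | 736.21
7  | Notebook | 749.26
8  | Mouse    | 411.48
9  | Stapler  | 36.12 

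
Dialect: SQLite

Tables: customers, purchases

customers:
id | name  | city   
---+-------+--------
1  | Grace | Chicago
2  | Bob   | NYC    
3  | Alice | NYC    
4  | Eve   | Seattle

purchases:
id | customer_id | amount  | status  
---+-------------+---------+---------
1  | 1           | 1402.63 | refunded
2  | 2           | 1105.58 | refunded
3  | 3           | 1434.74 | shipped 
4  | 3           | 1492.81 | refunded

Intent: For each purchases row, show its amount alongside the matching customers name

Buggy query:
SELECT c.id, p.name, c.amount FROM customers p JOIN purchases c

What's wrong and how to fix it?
Bug: JOIN with no ON clause produces a cartesian product; every purchases row pairs with every customers row

Fix: Add ON c.customer_id = p.id to the JOIN

Corrected query:
SELECT c.id, p.name, c.amount FROM customers p JOIN purchases c ON c.customer_id = p.id

Result:
id | name  | amount 
---+-------+--------
1  | Grace | 1402.63
2  | Bob   | 1105.58
3  | Alice | 1434.74
4  | Alice | 1492.81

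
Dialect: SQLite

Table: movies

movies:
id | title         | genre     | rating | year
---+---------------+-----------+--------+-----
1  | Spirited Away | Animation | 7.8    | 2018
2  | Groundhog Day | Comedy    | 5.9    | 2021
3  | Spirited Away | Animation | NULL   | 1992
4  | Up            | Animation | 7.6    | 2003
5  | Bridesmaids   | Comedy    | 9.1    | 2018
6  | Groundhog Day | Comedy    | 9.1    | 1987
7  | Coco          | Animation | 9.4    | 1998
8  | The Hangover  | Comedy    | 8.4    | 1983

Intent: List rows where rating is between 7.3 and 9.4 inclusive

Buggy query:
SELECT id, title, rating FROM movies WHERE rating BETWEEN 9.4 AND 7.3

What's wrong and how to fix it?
Bug: BETWEEN expects the lower bound first; with 9.4 AND 7.3 the range is empty

Fix: Write BETWEEN 7.3 AND 9.4

Corrected query:
SELECT id, title, rating FROM movies WHERE rating BETWEEN 7.3 AND 9.4

Result:
id | title         | rating
---+---------------+-------
1  | Spirited Away | 7.8   
4  | Up            | 7.6   
5  | Bridesmaids   | 9.1   
6  | Groundhog Day | 9.1   
7  | Coco          | 9.4   
8  | The Hangover  | 8.4   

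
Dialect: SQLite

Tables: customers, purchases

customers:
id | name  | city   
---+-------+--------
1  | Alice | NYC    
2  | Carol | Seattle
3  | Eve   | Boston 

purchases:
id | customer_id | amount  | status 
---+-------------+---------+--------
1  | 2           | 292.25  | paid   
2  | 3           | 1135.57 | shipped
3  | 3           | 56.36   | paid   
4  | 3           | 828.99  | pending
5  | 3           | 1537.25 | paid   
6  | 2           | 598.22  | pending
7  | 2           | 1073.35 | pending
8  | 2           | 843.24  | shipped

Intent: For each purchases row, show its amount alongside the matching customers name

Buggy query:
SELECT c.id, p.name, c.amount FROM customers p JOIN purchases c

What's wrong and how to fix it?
Bug: JOIN with no ON clause produces a cartesian product; every purchases row pairs with every customers row

Fix: Specify the join condition linking the foreign key to the parent id

Corrected query:
SELECT c.id, p.name, c.amount FROM customers p JOIN purchases c ON c.customer_id = p.id

Result:
id | name  | amount 
---+-------+--------
1  | Carol | 292.25 
2  | Eve   | 1135.57
3  | Eve   | 56.36  
4  | Eve   | 828.99 
5  | Eve   | 1537.25
6  | Carol | 598.22 
7  | Carol | 1073.35
8  | Carol | 843.24 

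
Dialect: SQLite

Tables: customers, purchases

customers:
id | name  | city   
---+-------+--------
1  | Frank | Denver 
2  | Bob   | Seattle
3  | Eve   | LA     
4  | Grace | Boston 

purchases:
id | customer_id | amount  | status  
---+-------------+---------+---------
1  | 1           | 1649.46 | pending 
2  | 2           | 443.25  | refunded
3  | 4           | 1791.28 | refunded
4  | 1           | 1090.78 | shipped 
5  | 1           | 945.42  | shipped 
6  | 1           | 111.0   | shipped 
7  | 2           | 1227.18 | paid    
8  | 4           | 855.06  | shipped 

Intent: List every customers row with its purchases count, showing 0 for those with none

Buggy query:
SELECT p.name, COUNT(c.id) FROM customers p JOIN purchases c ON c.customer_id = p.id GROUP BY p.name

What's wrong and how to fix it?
Bug: An inner join excludes parents with zero children

Fix: Use LEFT JOIN so parents without children still appear (COUNT(c.id) gives 0)

Corrected query:
SELECT p.name, COUNT(c.id) FROM customers p LEFT JOIN purchases c ON c.customer_id = p.id GROUP BY p.name

Result:
name  | COUNT(c.id)
------+------------
Bob   | 2          
Eve   | 0          
Frank | 4          
Grace | 2          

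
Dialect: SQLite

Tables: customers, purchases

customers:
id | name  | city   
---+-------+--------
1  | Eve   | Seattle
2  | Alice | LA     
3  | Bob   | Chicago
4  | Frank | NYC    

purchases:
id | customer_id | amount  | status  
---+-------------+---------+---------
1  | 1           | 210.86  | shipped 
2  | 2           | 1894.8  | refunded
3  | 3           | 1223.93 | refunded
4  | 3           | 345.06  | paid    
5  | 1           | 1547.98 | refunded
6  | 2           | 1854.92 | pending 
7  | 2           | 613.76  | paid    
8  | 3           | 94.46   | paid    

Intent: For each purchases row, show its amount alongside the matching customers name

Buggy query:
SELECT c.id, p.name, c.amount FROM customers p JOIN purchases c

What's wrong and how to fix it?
Bug: JOIN with no ON clause produces a cartesian product; every purchases row pairs with every customers row

Fix: Add ON c.customer_id = p.id to the JOIN

Corrected query:
SELECT c.id, p.name, c.amount FROM customers p JOIN purchases c ON c.customer_id = p.id

Result:
id | name  | amount 
---+-------+--------
1  | Eve   | 210.86 
2  | Alice | 1894.8 
3  | Bob   | 1223.93
4  | Bob   | 345.06 
5  | Eve   | 1547.98
6  | Alice | 1854.92
7  | Alice | 613.76 
8  | Bob   | 94.46  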